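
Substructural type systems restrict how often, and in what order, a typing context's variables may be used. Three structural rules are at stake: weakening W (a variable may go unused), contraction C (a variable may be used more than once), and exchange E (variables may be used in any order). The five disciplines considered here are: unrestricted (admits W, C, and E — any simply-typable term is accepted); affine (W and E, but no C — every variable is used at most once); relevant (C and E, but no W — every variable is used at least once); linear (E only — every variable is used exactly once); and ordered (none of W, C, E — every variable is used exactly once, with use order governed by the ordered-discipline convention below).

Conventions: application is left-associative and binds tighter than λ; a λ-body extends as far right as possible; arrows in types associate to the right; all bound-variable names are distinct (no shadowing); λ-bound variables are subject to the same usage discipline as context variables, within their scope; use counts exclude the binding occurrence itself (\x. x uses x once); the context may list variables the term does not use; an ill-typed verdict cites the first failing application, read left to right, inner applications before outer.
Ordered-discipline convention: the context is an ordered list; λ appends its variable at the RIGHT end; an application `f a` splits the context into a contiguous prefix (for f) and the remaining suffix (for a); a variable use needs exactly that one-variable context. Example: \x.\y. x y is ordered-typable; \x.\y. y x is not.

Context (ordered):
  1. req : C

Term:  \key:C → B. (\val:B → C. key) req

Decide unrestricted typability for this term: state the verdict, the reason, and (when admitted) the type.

no — the type mismatch rejects it
usage: req ×1; key (bound) ×1; val (bound) ×0
left-to-right use order: key, req
typing: ill-typed: an application expects B → C but receives C
summary: ordered ✗; linear ✗; affine ✗; relevant ✗; unrestricted ✗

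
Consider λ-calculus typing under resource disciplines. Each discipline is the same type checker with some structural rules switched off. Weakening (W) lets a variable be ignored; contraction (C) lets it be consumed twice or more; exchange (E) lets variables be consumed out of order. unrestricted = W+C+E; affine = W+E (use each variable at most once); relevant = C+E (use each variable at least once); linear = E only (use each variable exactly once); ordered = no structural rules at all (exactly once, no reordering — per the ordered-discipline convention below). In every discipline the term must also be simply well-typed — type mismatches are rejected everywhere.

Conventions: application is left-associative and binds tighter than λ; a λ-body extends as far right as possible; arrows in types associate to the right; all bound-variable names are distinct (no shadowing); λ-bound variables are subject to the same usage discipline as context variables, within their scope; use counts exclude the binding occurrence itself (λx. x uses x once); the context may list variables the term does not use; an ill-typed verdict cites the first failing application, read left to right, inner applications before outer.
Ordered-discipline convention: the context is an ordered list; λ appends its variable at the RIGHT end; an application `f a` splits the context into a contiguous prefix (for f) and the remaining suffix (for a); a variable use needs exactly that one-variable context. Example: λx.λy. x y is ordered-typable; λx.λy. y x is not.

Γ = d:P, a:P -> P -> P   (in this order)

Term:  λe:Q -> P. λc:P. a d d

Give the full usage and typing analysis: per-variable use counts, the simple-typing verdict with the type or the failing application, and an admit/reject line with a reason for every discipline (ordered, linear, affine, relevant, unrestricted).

use counts: d ×2, a ×1, e (λ-bound) ×0, c (λ-bound) ×0
left-to-right use order: a, d, d
typing: well-typed — term : (Q -> P) -> P -> P
ordered: ✗, needs contraction — d ×2; needs weakening: e, c unused
linear: ✗, needs contraction — d ×2; needs weakening: e, c unused
affine: ✗, needs contraction — d ×2
relevant: ✗, needs weakening: e, c unused
unrestricted: ✓, well-typed at (Q -> P) -> P -> P; no restrictions here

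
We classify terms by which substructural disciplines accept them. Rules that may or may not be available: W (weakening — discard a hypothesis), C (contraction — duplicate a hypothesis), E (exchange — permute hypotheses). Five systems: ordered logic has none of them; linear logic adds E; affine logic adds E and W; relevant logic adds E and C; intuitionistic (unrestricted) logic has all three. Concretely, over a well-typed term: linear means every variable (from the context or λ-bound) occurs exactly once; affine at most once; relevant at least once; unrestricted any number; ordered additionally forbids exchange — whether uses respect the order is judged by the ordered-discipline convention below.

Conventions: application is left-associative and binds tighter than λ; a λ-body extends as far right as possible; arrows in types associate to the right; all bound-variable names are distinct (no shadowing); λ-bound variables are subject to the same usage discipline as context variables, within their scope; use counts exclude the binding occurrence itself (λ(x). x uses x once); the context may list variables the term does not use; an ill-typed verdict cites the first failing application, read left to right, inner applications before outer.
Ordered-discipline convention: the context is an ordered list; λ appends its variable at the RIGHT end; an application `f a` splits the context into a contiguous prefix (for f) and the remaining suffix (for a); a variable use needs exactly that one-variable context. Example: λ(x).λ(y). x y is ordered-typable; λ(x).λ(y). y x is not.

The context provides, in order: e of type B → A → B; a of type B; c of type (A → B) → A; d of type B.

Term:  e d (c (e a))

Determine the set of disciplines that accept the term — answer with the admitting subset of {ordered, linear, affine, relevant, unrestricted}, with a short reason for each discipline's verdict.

admitted by: relevant, unrestricted
counts: e=2; a=1; c=1; d=1
order of uses: e, d, c, e, a
typing: well-typed — term : B
ordered: ✗ — repeated use of e ×2
linear: ✗ — repeated use of e ×2
affine: ✗ — repeated use of e ×2
relevant: ✓ — every one of e, a, c, d appears
unrestricted: ✓ — well-typed at B; no restrictions here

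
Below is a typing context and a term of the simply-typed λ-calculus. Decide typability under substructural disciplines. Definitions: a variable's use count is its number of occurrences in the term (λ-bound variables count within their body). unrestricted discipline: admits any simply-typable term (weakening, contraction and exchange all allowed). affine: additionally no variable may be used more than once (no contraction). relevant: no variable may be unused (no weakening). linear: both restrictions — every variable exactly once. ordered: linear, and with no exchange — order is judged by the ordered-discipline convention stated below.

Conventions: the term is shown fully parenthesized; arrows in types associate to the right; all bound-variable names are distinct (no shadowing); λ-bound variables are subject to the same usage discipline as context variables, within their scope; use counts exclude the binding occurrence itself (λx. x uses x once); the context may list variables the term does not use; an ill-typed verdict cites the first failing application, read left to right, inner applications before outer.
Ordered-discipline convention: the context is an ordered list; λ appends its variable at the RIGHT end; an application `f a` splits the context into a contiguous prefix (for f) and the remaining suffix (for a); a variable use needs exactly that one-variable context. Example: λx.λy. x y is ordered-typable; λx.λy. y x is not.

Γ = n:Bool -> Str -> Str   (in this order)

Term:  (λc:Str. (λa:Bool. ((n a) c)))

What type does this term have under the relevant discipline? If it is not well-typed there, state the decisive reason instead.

term : Str -> Bool -> Str
counts: n=1, c (λ-bound)=1, a (λ-bound)=1
left-to-right use order: n, a, c
typing: ✓ — Str -> Bool -> Str
across the five disciplines: ordered ✗ · linear ✓ · affine ✓ · relevant ✓ · unrestricted ✓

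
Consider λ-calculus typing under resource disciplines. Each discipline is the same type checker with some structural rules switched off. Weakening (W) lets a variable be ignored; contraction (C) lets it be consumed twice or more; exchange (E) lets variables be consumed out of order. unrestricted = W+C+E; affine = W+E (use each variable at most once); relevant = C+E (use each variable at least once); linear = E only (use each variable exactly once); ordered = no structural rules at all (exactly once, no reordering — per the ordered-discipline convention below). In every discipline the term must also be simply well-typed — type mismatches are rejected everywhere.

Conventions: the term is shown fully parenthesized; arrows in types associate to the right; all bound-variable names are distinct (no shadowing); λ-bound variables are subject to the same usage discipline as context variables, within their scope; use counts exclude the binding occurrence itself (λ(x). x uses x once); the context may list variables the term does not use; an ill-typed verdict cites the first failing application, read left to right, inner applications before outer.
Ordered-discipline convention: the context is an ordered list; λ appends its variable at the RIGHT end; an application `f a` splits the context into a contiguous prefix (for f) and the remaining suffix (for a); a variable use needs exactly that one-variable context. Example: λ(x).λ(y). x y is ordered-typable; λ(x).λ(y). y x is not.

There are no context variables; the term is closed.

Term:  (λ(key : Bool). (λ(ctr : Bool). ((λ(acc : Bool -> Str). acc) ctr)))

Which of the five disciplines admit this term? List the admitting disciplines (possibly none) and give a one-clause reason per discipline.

admitting disciplines: none
counts: key (bound)=0, ctr (bound)=1, acc (bound)=1
order of uses: acc, ctr
typing: ill-typed: a function awaiting Bool -> Str gets Bool
ordered ✗ (fails simple typing)
linear ✗ (a type mismatch blocks all five)
affine ✗ (the type mismatch rejects it)
relevant ✗ (not simply typable)
unrestricted ✗ (fails simple typing)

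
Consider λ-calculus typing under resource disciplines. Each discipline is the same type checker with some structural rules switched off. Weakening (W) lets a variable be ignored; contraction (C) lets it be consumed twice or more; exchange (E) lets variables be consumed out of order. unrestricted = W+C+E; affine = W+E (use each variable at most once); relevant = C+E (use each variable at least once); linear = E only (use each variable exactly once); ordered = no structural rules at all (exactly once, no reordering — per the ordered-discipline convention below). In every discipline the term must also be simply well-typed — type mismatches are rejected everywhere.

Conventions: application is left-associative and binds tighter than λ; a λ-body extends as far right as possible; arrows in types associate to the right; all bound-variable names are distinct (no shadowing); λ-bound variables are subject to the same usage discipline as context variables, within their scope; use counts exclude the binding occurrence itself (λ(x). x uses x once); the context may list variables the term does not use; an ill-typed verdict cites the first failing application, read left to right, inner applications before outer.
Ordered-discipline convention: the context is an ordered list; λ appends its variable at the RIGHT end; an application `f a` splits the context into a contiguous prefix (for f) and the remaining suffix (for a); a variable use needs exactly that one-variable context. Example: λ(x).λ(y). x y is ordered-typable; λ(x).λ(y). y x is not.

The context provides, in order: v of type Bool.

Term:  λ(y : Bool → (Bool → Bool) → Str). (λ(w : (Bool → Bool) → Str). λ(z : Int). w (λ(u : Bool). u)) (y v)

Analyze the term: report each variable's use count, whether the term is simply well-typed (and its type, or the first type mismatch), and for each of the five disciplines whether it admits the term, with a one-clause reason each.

counts: v ×1, y [bound] ×1, w [bound] ×1, z [bound] ×0, u [bound] ×1
uses in reading order: w, u, y, v
typing: well-typed — term : (Bool → (Bool → Bool) → Str) → Int → Str
ordered: ✗ — needs weakening: z unused
linear: ✗ — needs weakening: z unused
affine: ✓ — none of v, y, w, z, u used more than once
relevant: ✗ — needs weakening: z unused
unrestricted: ✓ — type-checks ((Bool → (Bool → Bool) → Str) → Int → Str) and nothing is barred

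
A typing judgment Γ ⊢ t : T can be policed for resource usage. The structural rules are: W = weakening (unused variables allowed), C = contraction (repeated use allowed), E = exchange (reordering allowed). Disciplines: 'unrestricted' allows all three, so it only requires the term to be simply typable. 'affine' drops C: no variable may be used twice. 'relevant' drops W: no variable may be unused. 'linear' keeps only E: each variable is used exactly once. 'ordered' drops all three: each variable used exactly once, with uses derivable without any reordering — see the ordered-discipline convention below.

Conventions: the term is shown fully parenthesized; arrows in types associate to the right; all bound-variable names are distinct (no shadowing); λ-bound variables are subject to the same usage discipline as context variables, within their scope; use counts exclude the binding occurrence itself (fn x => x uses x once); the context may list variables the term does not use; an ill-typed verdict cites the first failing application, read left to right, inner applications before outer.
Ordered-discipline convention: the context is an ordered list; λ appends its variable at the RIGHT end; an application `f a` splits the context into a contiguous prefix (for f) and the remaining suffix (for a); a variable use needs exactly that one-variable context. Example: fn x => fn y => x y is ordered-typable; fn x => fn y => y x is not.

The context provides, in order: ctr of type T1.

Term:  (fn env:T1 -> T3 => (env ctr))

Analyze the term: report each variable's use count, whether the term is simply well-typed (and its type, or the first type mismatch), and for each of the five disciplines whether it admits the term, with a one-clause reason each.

counts: ctr ×1, env (bound) ×1
use order (left to right): env, ctr
typing: well-typed at (T1 -> T3) -> T3
ordered: ✗, no ordered split (uses run env, ctr)
linear: ✓, exactly-once usage across ctr, env
affine: ✓, none of ctr, env used more than once
relevant: ✓, at least one use each (ctr, env)
unrestricted: ✓, well-typed at (T1 -> T3) -> T3; no restrictions here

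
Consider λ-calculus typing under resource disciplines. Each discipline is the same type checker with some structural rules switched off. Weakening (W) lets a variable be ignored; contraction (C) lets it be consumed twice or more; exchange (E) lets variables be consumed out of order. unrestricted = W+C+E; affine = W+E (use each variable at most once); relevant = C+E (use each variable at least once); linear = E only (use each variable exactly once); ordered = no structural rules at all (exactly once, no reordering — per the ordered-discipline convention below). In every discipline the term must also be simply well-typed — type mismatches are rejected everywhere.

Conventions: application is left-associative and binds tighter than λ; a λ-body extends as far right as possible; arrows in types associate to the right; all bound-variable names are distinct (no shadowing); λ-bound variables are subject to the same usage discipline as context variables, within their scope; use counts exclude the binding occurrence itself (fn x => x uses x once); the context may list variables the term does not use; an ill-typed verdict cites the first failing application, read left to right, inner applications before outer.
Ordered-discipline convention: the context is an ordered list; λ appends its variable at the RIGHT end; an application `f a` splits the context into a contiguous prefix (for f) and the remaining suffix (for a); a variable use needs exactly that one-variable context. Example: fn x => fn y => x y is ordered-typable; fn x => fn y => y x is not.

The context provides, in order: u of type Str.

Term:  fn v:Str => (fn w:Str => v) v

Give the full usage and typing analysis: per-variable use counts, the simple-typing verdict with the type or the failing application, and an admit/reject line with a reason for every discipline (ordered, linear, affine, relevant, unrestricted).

counts: u: 0×; v [bound]: 2×; w [bound]: 0×
order of uses: v, v
typing: well-typed — term : Str -> Str
ordered ✗ (uses contraction: v ×2; u, w never used (weakening))
linear ✗ (uses contraction: v ×2; u, w never used (weakening))
affine ✗ (uses contraction: v ×2)
relevant ✗ (u, w never used (weakening))
unrestricted ✓ (type-checks (Str -> Str) and nothing is barred)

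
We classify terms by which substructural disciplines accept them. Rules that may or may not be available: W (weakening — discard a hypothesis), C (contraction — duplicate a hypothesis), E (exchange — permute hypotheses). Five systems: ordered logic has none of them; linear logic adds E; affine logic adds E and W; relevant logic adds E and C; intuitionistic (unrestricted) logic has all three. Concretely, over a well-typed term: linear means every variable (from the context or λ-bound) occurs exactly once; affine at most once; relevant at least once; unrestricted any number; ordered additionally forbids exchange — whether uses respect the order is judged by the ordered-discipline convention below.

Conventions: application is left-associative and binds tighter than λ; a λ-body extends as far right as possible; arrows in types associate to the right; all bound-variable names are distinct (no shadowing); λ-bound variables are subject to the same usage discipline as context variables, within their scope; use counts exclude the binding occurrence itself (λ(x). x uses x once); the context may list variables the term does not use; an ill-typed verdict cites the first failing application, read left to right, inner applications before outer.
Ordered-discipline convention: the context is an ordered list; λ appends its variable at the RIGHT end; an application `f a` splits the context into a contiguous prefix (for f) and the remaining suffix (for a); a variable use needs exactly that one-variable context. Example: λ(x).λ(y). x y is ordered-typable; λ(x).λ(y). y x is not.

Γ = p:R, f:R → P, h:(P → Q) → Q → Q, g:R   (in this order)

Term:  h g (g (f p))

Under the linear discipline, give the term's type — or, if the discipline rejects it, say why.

not well-typed under linear — the type mismatch rejects it
use counts: p: 1; f: 1; h: 1; g: 2
use order (left to right): h, g, g, f, p
typing: ill-typed: argument of type R where P → Q is required
per-discipline verdicts: ordered ✗, linear ✗, affine ✗, relevant ✗, unrestricted ✗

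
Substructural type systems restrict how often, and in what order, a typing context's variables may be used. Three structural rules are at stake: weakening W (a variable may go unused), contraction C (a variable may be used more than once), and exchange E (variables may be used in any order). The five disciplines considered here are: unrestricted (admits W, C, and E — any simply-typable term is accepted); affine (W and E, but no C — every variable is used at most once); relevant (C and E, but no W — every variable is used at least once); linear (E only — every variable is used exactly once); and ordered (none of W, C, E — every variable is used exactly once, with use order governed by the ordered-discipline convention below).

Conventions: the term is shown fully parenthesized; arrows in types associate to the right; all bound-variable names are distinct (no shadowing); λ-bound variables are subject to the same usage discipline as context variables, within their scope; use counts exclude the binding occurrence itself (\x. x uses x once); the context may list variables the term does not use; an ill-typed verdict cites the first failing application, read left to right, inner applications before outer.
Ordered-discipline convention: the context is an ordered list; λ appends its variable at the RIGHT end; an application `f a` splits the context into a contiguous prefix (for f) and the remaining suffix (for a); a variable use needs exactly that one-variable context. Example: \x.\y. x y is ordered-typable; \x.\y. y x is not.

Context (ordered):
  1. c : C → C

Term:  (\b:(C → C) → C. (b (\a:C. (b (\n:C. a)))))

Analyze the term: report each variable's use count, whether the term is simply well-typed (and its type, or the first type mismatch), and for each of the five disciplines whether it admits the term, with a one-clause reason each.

counts: c: 0×, b (λ-bound): 2×, a (λ-bound): 1×, n (λ-bound): 0×
use order (left to right): b, b, a
typing: well-typed at ((C → C) → C) → C
ordered: ✗ — needs contraction — b ×2; unused: c, n — weakening required
linear: ✗ — needs contraction — b ×2; unused: c, n — weakening required
affine: ✗ — needs contraction — b ×2
relevant: ✗ — unused: c, n — weakening required
unrestricted: ✓ — well-typed at ((C → C) → C) → C; no restrictions here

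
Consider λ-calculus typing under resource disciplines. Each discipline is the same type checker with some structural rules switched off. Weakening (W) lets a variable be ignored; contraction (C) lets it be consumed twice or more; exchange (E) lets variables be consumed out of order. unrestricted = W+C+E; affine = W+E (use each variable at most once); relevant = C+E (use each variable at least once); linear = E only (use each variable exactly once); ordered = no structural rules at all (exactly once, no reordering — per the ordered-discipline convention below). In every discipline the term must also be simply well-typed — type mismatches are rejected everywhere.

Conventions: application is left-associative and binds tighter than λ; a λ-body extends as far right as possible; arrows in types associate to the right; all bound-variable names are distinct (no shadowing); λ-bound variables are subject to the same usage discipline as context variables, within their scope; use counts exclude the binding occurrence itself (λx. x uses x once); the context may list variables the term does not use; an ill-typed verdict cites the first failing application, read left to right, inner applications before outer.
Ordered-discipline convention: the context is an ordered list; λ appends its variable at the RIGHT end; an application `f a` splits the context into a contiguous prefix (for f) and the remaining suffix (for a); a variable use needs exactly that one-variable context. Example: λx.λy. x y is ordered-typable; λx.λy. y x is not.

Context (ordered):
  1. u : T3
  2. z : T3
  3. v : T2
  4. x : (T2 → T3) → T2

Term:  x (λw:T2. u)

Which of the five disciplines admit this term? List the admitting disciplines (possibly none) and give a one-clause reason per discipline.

accepted by: affine, unrestricted
use counts: u: 1; z: 0; v: 0; x: 1; w (λ-bound): 0
order of uses: x, u
typing: ✓ — T2
ordered ✗ (z, v, w left unused)
linear ✗ (z, v, w left unused)
affine ✓ (at most one use each (u, z, v, x, w))
relevant ✗ (z, v, w left unused)
unrestricted ✓ (simply typable at T2; W, C, E all held)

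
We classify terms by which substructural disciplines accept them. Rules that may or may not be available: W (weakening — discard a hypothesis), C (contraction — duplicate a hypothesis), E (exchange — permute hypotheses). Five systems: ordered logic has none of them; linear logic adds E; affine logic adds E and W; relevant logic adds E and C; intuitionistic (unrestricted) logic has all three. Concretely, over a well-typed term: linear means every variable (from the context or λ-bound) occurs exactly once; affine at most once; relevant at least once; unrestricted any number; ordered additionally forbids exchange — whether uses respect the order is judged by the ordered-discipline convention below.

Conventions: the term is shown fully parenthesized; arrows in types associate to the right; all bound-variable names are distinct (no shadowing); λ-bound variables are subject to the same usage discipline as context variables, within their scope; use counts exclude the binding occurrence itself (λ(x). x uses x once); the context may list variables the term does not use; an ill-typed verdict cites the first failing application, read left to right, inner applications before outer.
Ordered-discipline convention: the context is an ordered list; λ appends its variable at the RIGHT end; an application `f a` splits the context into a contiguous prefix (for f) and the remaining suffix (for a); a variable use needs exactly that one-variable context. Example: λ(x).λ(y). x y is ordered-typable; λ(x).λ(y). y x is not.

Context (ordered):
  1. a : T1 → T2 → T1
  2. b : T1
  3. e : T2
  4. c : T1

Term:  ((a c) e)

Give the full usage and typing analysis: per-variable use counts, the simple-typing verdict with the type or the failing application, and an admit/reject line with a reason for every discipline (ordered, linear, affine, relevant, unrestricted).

usage: a: 1, b: 0, e: 1, c: 1
left-to-right use order: a, c, e
typing: well-typed — term : T1
ordered: ✗, needs weakening: b unused
linear: ✗, needs weakening: b unused
affine: ✓, no duplicate uses among a, b, e, c
relevant: ✗, needs weakening: b unused
unrestricted: ✓, type-checks (T1) and nothing is barred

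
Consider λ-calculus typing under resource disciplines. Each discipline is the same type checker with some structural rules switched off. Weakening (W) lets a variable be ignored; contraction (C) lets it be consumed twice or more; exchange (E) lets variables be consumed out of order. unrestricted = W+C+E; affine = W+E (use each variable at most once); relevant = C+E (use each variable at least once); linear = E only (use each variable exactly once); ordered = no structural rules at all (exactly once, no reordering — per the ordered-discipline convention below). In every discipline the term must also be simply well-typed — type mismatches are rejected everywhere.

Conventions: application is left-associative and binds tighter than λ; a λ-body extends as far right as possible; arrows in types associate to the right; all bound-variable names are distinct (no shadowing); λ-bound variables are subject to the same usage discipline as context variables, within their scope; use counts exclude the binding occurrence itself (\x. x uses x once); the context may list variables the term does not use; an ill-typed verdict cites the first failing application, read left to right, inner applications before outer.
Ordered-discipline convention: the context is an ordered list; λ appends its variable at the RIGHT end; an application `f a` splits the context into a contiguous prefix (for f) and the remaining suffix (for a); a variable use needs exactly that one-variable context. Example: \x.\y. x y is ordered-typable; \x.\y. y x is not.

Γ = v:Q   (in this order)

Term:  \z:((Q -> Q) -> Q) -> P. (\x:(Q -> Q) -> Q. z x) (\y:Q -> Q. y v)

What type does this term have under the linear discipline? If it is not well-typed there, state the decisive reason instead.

term : (((Q -> Q) -> Q) -> P) -> P
usage: v: 1×, z (λ-bound): 1×, x (λ-bound): 1×, y (λ-bound): 1×
left-to-right use order: z, x, y, v
typing: well-typed at (((Q -> Q) -> Q) -> P) -> P
summary: ordered ✗ · linear ✓ · affine ✓ · relevant ✓ · unrestricted ✓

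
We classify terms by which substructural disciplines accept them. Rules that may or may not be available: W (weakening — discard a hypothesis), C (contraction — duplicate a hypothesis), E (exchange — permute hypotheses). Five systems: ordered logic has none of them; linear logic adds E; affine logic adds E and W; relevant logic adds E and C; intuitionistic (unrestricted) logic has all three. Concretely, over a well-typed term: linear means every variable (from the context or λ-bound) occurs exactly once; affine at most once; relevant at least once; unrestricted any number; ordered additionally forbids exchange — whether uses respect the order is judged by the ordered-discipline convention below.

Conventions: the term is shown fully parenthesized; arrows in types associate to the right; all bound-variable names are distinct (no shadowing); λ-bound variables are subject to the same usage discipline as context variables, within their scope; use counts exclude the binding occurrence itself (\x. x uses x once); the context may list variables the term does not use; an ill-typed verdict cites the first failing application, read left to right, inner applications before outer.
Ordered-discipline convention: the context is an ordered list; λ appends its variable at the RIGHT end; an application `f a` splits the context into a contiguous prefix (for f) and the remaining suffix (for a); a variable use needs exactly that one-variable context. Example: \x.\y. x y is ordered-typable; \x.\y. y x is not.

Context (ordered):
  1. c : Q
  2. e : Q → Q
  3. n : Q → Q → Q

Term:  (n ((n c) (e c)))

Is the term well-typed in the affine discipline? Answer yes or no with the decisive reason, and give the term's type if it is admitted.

no — c ×2, n ×2 used more than once (contraction)
variable uses: c=2; e=1; n=2
left-to-right use order: n, n, c, e, c
typing: well-typed — term : Q → Q
across the five disciplines: ordered ✗, linear ✗, affine ✗, relevant ✓, unrestricted ✓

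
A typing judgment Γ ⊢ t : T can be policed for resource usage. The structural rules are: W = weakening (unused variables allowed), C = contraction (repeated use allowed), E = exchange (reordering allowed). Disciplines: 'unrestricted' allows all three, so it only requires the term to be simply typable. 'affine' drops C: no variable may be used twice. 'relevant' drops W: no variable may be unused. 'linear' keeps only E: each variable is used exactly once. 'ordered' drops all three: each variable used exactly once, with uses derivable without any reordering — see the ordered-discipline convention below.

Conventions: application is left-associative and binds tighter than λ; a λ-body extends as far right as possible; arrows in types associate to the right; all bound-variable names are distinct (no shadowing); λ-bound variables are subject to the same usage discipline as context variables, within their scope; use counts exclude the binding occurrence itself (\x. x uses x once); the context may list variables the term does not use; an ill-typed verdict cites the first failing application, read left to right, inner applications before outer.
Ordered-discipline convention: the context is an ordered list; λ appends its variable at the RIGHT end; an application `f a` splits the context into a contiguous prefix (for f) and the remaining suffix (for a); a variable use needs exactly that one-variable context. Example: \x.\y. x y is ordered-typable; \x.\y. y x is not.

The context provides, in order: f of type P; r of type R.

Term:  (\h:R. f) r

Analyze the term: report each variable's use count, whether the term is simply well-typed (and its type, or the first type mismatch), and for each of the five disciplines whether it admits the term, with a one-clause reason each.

usage: f=1, r=1, h [bound]=0
uses in reading order: f, r
typing: well-typed — term : P
ordered: ✗, h never used (weakening)
linear: ✗, h never used (weakening)
affine: ✓, no duplicate uses among f, r, h
relevant: ✗, h never used (weakening)
unrestricted: ✓, well-typed at P; no restrictions here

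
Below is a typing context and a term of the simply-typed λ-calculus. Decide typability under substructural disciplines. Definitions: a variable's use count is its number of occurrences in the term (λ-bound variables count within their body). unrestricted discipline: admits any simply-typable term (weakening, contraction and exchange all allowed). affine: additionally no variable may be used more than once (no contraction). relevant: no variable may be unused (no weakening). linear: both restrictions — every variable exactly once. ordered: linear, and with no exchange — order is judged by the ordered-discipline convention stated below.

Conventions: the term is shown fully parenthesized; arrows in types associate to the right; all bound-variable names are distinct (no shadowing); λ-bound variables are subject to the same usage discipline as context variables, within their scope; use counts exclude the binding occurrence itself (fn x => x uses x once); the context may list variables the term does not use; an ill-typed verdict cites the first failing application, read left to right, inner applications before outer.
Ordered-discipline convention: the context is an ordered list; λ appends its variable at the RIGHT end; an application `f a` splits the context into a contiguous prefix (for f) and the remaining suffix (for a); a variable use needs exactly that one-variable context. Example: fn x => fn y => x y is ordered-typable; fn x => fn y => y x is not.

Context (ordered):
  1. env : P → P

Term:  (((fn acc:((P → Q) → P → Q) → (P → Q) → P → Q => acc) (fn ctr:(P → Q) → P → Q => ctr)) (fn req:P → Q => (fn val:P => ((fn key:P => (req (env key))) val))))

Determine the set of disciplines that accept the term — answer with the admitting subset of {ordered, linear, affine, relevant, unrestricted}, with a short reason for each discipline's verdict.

admitted by: linear, affine, relevant, unrestricted
usage: env ×1, acc [bound] ×1, ctr [bound] ×1, req [bound] ×1, val [bound] ×1, key [bound] ×1
order of uses: acc, ctr, req, env, key, val
typing: ✓ — (P → Q) → P → Q
ordered: ✗, no contiguous prefix/suffix split fits acc, ctr, req, env, key, val
linear: ✓, each of env, acc, ctr, req, val, key used exactly once
affine: ✓, at most one use each (env, acc, ctr, req, val, key)
relevant: ✓, every one of env, acc, ctr, req, val, key appears
unrestricted: ✓, well-typed at (P → Q) → P → Q; no restrictions here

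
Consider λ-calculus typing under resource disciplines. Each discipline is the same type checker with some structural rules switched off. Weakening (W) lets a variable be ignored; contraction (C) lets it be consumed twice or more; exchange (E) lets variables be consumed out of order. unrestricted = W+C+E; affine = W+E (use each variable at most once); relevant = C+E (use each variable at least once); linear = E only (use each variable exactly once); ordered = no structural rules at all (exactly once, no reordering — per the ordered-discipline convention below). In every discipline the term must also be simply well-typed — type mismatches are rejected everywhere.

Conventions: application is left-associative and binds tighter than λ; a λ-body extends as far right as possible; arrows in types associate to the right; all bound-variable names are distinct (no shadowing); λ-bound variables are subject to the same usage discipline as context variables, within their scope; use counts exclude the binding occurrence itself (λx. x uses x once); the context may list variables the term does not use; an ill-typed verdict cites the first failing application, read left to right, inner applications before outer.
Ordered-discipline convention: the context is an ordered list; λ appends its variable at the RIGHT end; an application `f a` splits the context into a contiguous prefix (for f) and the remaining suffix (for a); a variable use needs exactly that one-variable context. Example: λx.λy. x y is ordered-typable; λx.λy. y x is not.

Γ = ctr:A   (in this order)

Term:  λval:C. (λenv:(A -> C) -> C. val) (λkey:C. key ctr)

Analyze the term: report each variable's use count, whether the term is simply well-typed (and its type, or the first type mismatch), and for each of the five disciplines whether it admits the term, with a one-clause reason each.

usage: ctr: 1×; val (bound): 1×; env (bound): 0×; key (bound): 1×
uses in reading order: val, key, ctr
typing: ill-typed: non-arrow in function slot: C
ordered: ✗, the type mismatch rejects it
linear: ✗, not simply typable
affine: ✗, fails simple typing
relevant: ✗, a type mismatch blocks all five
unrestricted: ✗, the type mismatch rejects it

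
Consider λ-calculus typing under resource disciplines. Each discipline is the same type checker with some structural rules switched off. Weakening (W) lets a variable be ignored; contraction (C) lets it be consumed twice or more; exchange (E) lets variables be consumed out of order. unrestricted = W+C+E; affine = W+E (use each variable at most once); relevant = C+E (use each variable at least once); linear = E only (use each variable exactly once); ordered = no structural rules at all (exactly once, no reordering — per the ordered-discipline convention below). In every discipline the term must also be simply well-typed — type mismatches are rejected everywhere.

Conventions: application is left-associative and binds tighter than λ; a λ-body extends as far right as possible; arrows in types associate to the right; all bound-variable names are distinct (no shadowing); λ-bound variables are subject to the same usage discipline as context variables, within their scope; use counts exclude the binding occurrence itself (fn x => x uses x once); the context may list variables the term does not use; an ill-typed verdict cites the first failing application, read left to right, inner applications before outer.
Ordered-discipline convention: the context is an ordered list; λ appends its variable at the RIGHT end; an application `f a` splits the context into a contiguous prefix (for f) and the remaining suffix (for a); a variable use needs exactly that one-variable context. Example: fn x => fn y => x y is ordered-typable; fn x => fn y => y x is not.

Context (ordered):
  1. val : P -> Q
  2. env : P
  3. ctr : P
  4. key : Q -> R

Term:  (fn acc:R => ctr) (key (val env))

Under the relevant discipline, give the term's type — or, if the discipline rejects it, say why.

not well-typed under relevant — needs weakening: acc unused
usage: val=1; env=1; ctr=1; key=1; acc (bound)=0
left-to-right use order: ctr, key, val, env
typing: ✓ — P
all disciplines: ordered ✗ · linear ✗ · affine ✓ · relevant ✗ · unrestricted ✓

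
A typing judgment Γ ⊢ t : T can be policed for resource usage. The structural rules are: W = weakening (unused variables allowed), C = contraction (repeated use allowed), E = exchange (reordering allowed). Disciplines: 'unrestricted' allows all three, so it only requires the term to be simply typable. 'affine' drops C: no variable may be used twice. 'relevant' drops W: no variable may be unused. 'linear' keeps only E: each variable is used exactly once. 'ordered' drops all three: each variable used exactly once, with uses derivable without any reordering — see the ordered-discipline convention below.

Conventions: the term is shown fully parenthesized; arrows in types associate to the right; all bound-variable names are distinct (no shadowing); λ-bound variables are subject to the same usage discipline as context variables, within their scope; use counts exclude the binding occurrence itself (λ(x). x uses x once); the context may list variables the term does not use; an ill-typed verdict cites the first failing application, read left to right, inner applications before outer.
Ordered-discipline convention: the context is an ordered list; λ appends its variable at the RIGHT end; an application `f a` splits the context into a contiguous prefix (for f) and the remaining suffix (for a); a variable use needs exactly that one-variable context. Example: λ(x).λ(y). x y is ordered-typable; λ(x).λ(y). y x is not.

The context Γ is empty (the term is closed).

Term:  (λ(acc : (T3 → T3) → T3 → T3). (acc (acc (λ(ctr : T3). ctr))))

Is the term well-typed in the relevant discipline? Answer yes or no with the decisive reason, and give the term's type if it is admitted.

yes — acc, ctr: all used, weakening unneeded; term : ((T3 → T3) → T3 → T3) → T3 → T3
use counts: acc (λ-bound): 2; ctr (λ-bound): 1
uses in reading order: acc, acc, ctr
typing: well-typed at ((T3 → T3) → T3 → T3) → T3 → T3
per-discipline verdicts: ordered ✗, linear ✗, affine ✗, relevant ✓, unrestricted ✓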